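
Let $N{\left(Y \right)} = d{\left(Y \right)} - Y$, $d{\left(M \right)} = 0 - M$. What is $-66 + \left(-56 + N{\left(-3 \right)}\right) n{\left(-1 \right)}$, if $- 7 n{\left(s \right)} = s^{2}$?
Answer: $- \frac{412}{7} \approx -58.857$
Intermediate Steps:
$d{\left(M \right)} = - M$
$N{\left(Y \right)} = - 2 Y$ ($N{\left(Y \right)} = - Y - Y = - 2 Y$)
$n{\left(s \right)} = - \frac{s^{2}}{7}$
$-66 + \left(-56 + N{\left(-3 \right)}\right) n{\left(-1 \right)} = -66 + \left(-56 - -6\right) \left(- \frac{\left(-1\right)^{2}}{7}\right) = -66 + \left(-56 + 6\right) \left(\left(- \frac{1}{7}\right) 1\right) = -66 - - \frac{50}{7} = -66 + \frac{50}{7} = - \frac{412}{7}$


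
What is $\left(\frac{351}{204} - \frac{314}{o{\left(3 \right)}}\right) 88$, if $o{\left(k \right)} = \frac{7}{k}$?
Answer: $- \frac{1391214}{119} \approx -11691.0$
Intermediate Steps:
$\left(\frac{351}{204} - \frac{314}{o{\left(3 \right)}}\right) 88 = \left(\frac{351}{204} - \frac{314}{7 \cdot \frac{1}{3}}\right) 88 = \left(351 \cdot \frac{1}{204} - \frac{314}{7 \cdot \frac{1}{3}}\right) 88 = \left(\frac{117}{68} - \frac{314}{\frac{7}{3}}\right) 88 = \left(\frac{117}{68} - \frac{942}{7}\right) 88 = \left(- \frac{63237}{476}\right) 88 = - \frac{1391214}{119}$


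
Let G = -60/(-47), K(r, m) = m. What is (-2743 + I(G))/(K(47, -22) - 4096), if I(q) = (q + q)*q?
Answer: 6052087/9096662 ≈ 0.66531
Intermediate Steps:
G = 60/47 (G = -60*(-1/47) = 60/47 ≈ 1.2766)
I(q) = 2*q² (I(q) = (2*q)*q = 2*q²)
(-2743 + I(G))/(K(47, -22) - 4096) = (-2743 + 2*(60/47)²)/(-22 - 4096) = (-2743 + 2*(3600/2209))/(-4118) = (-2743 + 7200/2209)*(-1/4118) = -6052087/2209*(-1/4118) = 6052087/9096662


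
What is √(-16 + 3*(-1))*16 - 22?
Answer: -22 + 16*I*√19 ≈ -22.0 + 69.742*I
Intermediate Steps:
√(-16 + 3*(-1))*16 - 22 = √(-16 - 3)*16 - 22 = √(-19)*16 - 22 = (I*√19)*16 - 22 = 16*I*√19 - 22 = -22 + 16*I*√19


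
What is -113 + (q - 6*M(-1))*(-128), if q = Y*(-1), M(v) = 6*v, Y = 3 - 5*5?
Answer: -7537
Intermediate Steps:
Y = -22 (Y = 3 - 25 = -22)
q = 22 (q = -22*(-1) = 22)
-113 + (q - 6*M(-1))*(-128) = -113 + (22 - 36*(-1))*(-128) = -113 + (22 - 6*(-6))*(-128) = -113 + (22 + 36)*(-128) = -113 + 58*(-128) = -113 - 7424 = -7537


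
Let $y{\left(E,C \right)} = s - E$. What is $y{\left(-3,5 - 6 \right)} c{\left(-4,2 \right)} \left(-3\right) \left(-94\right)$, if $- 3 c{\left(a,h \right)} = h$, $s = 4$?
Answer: $-1316$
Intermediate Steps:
$c{\left(a,h \right)} = - \frac{h}{3}$
$y{\left(E,C \right)} = 4 - E$
$y{\left(-3,5 - 6 \right)} c{\left(-4,2 \right)} \left(-3\right) \left(-94\right) = \left(4 - -3\right) \left(- \frac{1}{3}\right) 2 \left(-3\right) \left(-94\right) = \left(4 + 3\right) \left(\left(- \frac{2}{3}\right) \left(-3\right)\right) \left(-94\right) = 7 \cdot 2 \left(-94\right) = 14 \left(-94\right) = -1316$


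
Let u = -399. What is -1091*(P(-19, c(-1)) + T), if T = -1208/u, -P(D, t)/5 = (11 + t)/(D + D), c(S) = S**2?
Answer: -2005258/399 ≈ -5025.7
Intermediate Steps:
P(D, t) = -5*(11 + t)/(2*D) (P(D, t) = -5*(11 + t)/(D + D) = -5*(11 + t)/(2*D))
T = 1208/399 (T = -1208/(-399) = -1208*(-1/399) = 1208/399 ≈ 3.0276)
-1091*(P(-19, c(-1)) + T) = -1091*((5/2)*(-11 - 1*(-1)**2)/(-19) + 1208/399) = -1091*((5/2)*(-1/19)*(-11 - 1*1) + 1208/399) = -1091*((5/2)*(-1/19)*(-11 - 1) + 1208/399) = -1091*((5/2)*(-1/19)*(-12) + 1208/399) = -1091*(30/19 + 1208/399) = -1091*1838/399 = -2005258/399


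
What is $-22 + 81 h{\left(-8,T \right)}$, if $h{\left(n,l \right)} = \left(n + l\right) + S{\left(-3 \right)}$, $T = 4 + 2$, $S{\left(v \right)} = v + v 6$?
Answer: $-1885$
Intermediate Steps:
$S{\left(v \right)} = 7 v$ ($S{\left(v \right)} = v + 6 v = 7 v$)
$T = 6$
$h{\left(n,l \right)} = -21 + l + n$ ($h{\left(n,l \right)} = \left(n + l\right) + 7 \left(-3\right) = \left(l + n\right) - 21 = -21 + l + n$)
$-22 + 81 h{\left(-8,T \right)} = -22 + 81 \left(-21 + 6 - 8\right) = -22 + 81 \left(-23\right) = -22 - 1863 = -1885$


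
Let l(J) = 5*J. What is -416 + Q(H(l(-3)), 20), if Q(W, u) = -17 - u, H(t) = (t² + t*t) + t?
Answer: -453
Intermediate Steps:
H(t) = t + 2*t² (H(t) = (t² + t²) + t = 2*t² + t = t + 2*t²)
-416 + Q(H(l(-3)), 20) = -416 + (-17 - 1*20) = -416 + (-17 - 20) = -416 - 37 = -453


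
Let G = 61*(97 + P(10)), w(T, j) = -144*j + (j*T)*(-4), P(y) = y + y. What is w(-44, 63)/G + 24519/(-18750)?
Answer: -5081189/4956250 ≈ -1.0252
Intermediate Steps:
P(y) = 2*y
w(T, j) = -144*j - 4*T*j (w(T, j) = -144*j + (T*j)*(-4) = -144*j - 4*T*j)
G = 7137 (G = 61*(97 + 2*10) = 61*(97 + 20) = 61*117 = 7137)
w(-44, 63)/G + 24519/(-18750) = -4*63*(36 - 44)/7137 + 24519/(-18750) = -4*63*(-8)*(1/7137) + 24519*(-1/18750) = 2016*(1/7137) - 8173/6250 = 224/793 - 8173/6250 = -5081189/4956250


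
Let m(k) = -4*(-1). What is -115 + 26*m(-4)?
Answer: -11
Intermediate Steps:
m(k) = 4
-115 + 26*m(-4) = -115 + 26*4 = -115 + 104 = -11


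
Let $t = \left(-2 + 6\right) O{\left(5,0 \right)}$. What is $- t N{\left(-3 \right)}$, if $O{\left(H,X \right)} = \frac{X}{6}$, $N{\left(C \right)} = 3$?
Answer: $0$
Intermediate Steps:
$O{\left(H,X \right)} = \frac{X}{6}$ ($O{\left(H,X \right)} = X \frac{1}{6} = \frac{X}{6}$)
$t = 0$ ($t = \left(-2 + 6\right) \frac{1}{6} \cdot 0 = 4 \cdot 0 = 0$)
$- t N{\left(-3 \right)} = - 0 \cdot 3 = \left(-1\right) 0 = 0$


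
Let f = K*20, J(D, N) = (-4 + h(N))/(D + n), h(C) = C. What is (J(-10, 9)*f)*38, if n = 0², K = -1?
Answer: 380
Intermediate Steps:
n = 0
J(D, N) = (-4 + N)/D (J(D, N) = (-4 + N)/(D + 0) = (-4 + N)/D)
f = -20 (f = -1*20 = -20)
(J(-10, 9)*f)*38 = (((-4 + 9)/(-10))*(-20))*38 = (-⅒*5*(-20))*38 = -½*(-20)*38 = 10*38 = 380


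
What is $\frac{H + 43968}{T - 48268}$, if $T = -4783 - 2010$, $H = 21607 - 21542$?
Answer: $- \frac{44033}{55061} \approx -0.79971$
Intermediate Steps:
$H = 65$
$T = -6793$
$\frac{H + 43968}{T - 48268} = \frac{65 + 43968}{-6793 - 48268} = \frac{44033}{-55061} = 44033 \left(- \frac{1}{55061}\right) = - \frac{44033}{55061}$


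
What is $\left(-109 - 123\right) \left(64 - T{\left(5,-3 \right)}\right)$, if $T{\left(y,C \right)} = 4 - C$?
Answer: $-13224$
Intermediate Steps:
$\left(-109 - 123\right) \left(64 - T{\left(5,-3 \right)}\right) = \left(-109 - 123\right) \left(64 - \left(4 - -3\right)\right) = - 232 \left(64 - \left(4 + 3\right)\right) = - 232 \left(64 - 7\right) = \left(-232\right) 57 = -13224$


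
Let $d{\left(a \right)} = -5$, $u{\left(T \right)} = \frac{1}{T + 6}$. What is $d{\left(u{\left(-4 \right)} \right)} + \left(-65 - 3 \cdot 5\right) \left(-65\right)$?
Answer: $5195$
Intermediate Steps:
$u{\left(T \right)} = \frac{1}{6 + T}$
$d{\left(u{\left(-4 \right)} \right)} + \left(-65 - 3 \cdot 5\right) \left(-65\right) = -5 + \left(-65 - 3 \cdot 5\right) \left(-65\right) = -5 + \left(-65 - 15\right) \left(-65\right) = -5 - -5200 = -5 + 5200 = 5195$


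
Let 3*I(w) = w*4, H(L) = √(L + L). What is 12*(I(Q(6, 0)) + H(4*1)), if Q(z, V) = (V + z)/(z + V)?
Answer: 16 + 24*√2 ≈ 49.941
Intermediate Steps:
H(L) = √2*√L (H(L) = √(2*L) = √2*√L)
Q(z, V) = 1 (Q(z, V) = (V + z)/(V + z) = 1)
I(w) = 4*w/3 (I(w) = (w*4)/3 = (4*w)/3 = 4*w/3)
12*(I(Q(6, 0)) + H(4*1)) = 12*((4/3)*1 + √2*√(4*1)) = 12*(4/3 + √2*√4) = 12*(4/3 + √2*2) = 12*(4/3 + 2*√2) = 16 + 24*√2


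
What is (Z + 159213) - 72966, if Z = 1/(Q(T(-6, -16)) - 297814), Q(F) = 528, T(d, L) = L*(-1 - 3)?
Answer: 25640025641/297286 ≈ 86247.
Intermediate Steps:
T(d, L) = -4*L (T(d, L) = L*(-4) = -4*L)
Z = -1/297286 (Z = 1/(528 - 297814) = 1/(-297286) = -1/297286 ≈ -3.3638e-6)
(Z + 159213) - 72966 = (-1/297286 + 159213) - 72966 = 47331795917/297286 - 72966 = 25640025641/297286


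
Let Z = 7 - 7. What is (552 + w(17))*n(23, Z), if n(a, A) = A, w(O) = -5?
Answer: 0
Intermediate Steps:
Z = 0
(552 + w(17))*n(23, Z) = (552 - 5)*0 = 547*0 = 0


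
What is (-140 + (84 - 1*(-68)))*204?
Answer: 2448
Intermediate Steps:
(-140 + (84 - 1*(-68)))*204 = (-140 + (84 + 68))*204 = (-140 + 152)*204 = 12*204 = 2448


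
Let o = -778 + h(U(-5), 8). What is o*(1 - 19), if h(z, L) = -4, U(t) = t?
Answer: 14076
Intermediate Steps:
o = -782 (o = -778 - 4 = -782)
o*(1 - 19) = -782*(1 - 19) = -782*(-18) = 14076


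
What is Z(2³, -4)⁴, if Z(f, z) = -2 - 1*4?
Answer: 1296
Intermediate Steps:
Z(f, z) = -6 (Z(f, z) = -2 - 4 = -6)
Z(2³, -4)⁴ = (-6)⁴ = 1296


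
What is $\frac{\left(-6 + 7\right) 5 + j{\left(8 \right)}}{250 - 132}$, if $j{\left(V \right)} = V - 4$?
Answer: $\frac{9}{118} \approx 0.076271$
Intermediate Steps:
$j{\left(V \right)} = -4 + V$
$\frac{\left(-6 + 7\right) 5 + j{\left(8 \right)}}{250 - 132} = \frac{\left(-6 + 7\right) 5 + \left(-4 + 8\right)}{250 - 132} = \frac{1 \cdot 5 + 4}{118} = \left(5 + 4\right) \frac{1}{118} = 9 \cdot \frac{1}{118} = \frac{9}{118}$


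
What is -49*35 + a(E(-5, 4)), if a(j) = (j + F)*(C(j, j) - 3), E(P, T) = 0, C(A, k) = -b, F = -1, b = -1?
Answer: -1713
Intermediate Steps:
C(A, k) = 1 (C(A, k) = -1*(-1) = 1)
a(j) = 2 - 2*j (a(j) = (j - 1)*(1 - 3) = (-1 + j)*(-2) = 2 - 2*j)
-49*35 + a(E(-5, 4)) = -49*35 + (2 - 2*0) = -1715 + (2 + 0) = -1715 + 2 = -1713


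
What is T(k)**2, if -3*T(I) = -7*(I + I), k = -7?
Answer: 9604/9 ≈ 1067.1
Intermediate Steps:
T(I) = 14*I/3 (T(I) = -(-7)*(I + I)/3 = -(-7)*2*I/3 = -(-14)*I/3 = 14*I/3)
T(k)**2 = ((14/3)*(-7))**2 = (-98/3)**2 = 9604/9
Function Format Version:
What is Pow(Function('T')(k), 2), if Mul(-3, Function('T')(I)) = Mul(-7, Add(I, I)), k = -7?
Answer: Rational(9604, 9) ≈ 1067.1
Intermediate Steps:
Function('T')(I) = Mul(Rational(14, 3), I) (Function('T')(I) = Mul(Rational(-1, 3), Mul(-7, Add(I, I))) = Mul(Rational(-1, 3), Mul(-7, Mul(2, I))) = Mul(Rational(-1, 3), Mul(-14, I)) = Mul(Rational(14, 3), I))
Pow(Function('T')(k), 2) = Pow(Mul(Rational(14, 3), -7), 2) = Pow(Rational(-98, 3), 2) = Rational(9604, 9)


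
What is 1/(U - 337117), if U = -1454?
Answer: -1/338571 ≈ -2.9536e-6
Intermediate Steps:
1/(U - 337117) = 1/(-1454 - 337117) = 1/(-338571) = -1/338571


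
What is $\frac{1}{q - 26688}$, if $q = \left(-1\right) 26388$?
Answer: $- \frac{1}{53076} \approx -1.8841 \cdot 10^{-5}$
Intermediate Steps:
$q = -26388$
$\frac{1}{q - 26688} = \frac{1}{-26388 - 26688} = \frac{1}{-53076} = - \frac{1}{53076}$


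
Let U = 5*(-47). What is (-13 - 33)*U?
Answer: 10810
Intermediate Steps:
U = -235
(-13 - 33)*U = (-13 - 33)*(-235) = -46*(-235) = 10810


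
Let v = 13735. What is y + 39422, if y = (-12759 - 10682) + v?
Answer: 29716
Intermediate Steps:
y = -9706 (y = (-12759 - 10682) + 13735 = -23441 + 13735 = -9706)
y + 39422 = -9706 + 39422 = 29716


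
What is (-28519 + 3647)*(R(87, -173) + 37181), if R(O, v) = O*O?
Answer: -1113022000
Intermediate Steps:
R(O, v) = O²
(-28519 + 3647)*(R(87, -173) + 37181) = (-28519 + 3647)*(87² + 37181) = -24872*(7569 + 37181) = -24872*44750 = -1113022000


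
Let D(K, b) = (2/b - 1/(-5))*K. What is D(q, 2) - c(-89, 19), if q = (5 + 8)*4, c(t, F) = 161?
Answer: -493/5 ≈ -98.600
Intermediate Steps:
q = 52 (q = 13*4 = 52)
D(K, b) = K*(1/5 + 2/b) (D(K, b) = (2/b - 1*(-1/5))*K = (2/b + 1/5)*K = (1/5 + 2/b)*K = K*(1/5 + 2/b))
D(q, 2) - c(-89, 19) = (1/5)*52*(10 + 2)/2 - 1*161 = (1/5)*52*(1/2)*12 - 161 = 312/5 - 161 = -493/5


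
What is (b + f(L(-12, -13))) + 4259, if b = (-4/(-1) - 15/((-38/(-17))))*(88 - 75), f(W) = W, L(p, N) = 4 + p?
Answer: 160199/38 ≈ 4215.8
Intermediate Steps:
b = -1339/38 (b = (-4*(-1) - 15/((-38*(-1/17))))*13 = (4 - 15/38/17)*13 = (4 - 15*17/38)*13 = (4 - 255/38)*13 = -103/38*13 = -1339/38 ≈ -35.237)
(b + f(L(-12, -13))) + 4259 = (-1339/38 + (4 - 12)) + 4259 = (-1339/38 - 8) + 4259 = -1643/38 + 4259 = 160199/38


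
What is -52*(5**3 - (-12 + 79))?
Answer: -3016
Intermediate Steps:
-52*(5**3 - (-12 + 79)) = -52*(125 - 1*67) = -52*(125 - 67) = -52*58 = -3016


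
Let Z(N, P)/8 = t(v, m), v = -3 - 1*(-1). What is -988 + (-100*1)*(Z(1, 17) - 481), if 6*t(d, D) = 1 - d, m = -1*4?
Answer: 46712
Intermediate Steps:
m = -4
v = -2 (v = -3 + 1 = -2)
t(d, D) = 1/6 - d/6 (t(d, D) = (1 - d)/6 = 1/6 - d/6)
Z(N, P) = 4 (Z(N, P) = 8*(1/6 - 1/6*(-2)) = 8*(1/6 + 1/3) = 8*(1/2) = 4)
-988 + (-100*1)*(Z(1, 17) - 481) = -988 + (-100*1)*(4 - 481) = -988 - 100*(-477) = -988 + 47700 = 46712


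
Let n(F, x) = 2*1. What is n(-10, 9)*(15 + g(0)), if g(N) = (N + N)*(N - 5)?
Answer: 30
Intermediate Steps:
n(F, x) = 2
g(N) = 2*N*(-5 + N) (g(N) = (2*N)*(-5 + N) = 2*N*(-5 + N))
n(-10, 9)*(15 + g(0)) = 2*(15 + 2*0*(-5 + 0)) = 2*(15 + 2*0*(-5)) = 2*(15 + 0) = 2*15 = 30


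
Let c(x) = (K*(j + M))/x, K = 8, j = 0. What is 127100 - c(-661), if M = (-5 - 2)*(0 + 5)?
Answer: 84012820/661 ≈ 1.2710e+5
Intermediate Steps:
M = -35 (M = -7*5 = -35)
c(x) = -280/x (c(x) = (8*(0 - 35))/x = (8*(-35))/x = -280/x)
127100 - c(-661) = 127100 - (-280)/(-661) = 127100 - (-280)*(-1)/661 = 127100 - 1*280/661 = 127100 - 280/661 = 84012820/661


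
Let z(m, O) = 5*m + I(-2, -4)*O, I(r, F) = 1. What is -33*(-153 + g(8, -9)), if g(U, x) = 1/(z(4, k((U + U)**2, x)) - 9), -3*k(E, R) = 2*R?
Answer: 85800/17 ≈ 5047.1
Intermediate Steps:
k(E, R) = -2*R/3
z(m, O) = O + 5*m (z(m, O) = 5*m + 1*O = 5*m + O = O + 5*m)
g(U, x) = 1/(11 - 2*x/3) (g(U, x) = 1/((-2*x/3 + 5*4) - 9) = 1/((-2*x/3 + 20) - 9) = 1/((20 - 2*x/3) - 9) = 1/(11 - 2*x/3))
-33*(-153 + g(8, -9)) = -33*(-153 + 3/(33 - 2*(-9))) = -33*(-153 + 3/(33 + 18)) = -33*(-153 + 3/51) = -33*(-153 + 3*(1/51)) = -33*(-153 + 1/17) = -33*(-2600/17) = 85800/17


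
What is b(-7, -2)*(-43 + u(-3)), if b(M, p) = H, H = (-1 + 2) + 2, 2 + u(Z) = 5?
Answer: -120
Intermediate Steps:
u(Z) = 3 (u(Z) = -2 + 5 = 3)
H = 3 (H = 1 + 2 = 3)
b(M, p) = 3
b(-7, -2)*(-43 + u(-3)) = 3*(-43 + 3) = 3*(-40) = -120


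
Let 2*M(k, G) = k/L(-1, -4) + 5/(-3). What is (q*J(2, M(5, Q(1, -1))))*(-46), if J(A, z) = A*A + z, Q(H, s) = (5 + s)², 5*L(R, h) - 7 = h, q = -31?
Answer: 31372/3 ≈ 10457.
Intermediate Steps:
L(R, h) = 7/5 + h/5
M(k, G) = -⅚ + 5*k/6 (M(k, G) = (k/(7/5 + (⅕)*(-4)) + 5/(-3))/2 = (k/(7/5 - ⅘) + 5*(-⅓))/2 = (k/(⅗) - 5/3)/2 = (k*(5/3) - 5/3)/2 = (5*k/3 - 5/3)/2 = (-5/3 + 5*k/3)/2 = -⅚ + 5*k/6)
J(A, z) = z + A² (J(A, z) = A² + z = z + A²)
(q*J(2, M(5, Q(1, -1))))*(-46) = -31*((-⅚ + (⅚)*5) + 2²)*(-46) = -31*((-⅚ + 25/6) + 4)*(-46) = -31*(10/3 + 4)*(-46) = -31*22/3*(-46) = -682/3*(-46) = 31372/3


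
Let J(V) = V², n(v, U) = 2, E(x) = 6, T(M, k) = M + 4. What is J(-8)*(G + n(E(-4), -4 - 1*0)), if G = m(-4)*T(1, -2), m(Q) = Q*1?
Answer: -1152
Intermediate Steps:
m(Q) = Q
T(M, k) = 4 + M
G = -20 (G = -4*(4 + 1) = -4*5 = -20)
J(-8)*(G + n(E(-4), -4 - 1*0)) = (-8)²*(-20 + 2) = 64*(-18) = -1152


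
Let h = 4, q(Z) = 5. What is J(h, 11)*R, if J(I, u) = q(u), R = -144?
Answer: -720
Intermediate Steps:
J(I, u) = 5
J(h, 11)*R = 5*(-144) = -720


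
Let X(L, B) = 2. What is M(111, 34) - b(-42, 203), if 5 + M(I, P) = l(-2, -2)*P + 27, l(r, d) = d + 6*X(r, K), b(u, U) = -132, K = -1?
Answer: 494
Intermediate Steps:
l(r, d) = 12 + d (l(r, d) = d + 6*2 = d + 12 = 12 + d)
M(I, P) = 22 + 10*P (M(I, P) = -5 + ((12 - 2)*P + 27) = -5 + (10*P + 27) = -5 + (27 + 10*P) = 22 + 10*P)
M(111, 34) - b(-42, 203) = (22 + 10*34) - 1*(-132) = (22 + 340) + 132 = 362 + 132 = 494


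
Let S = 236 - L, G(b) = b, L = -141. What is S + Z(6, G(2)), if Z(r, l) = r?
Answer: 383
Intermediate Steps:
S = 377 (S = 236 - 1*(-141) = 236 + 141 = 377)
S + Z(6, G(2)) = 377 + 6 = 383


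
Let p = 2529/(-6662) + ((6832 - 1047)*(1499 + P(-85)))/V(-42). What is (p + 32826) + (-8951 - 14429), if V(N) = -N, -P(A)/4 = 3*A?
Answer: 24931087774/69951 ≈ 3.5641e+5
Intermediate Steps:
P(A) = -12*A
p = 24270330628/69951 (p = 2529/(-6662) + ((6832 - 1047)*(1499 - 12*(-85)))/((-1*(-42))) = 2529*(-1/6662) + (5785*(1499 + 1020))/42 = -2529/6662 + (5785*2519)*(1/42) = -2529/6662 + 14572415*(1/42) = -2529/6662 + 14572415/42 = 24270330628/69951 ≈ 3.4696e+5)
(p + 32826) + (-8951 - 14429) = (24270330628/69951 + 32826) + (-8951 - 14429) = 26566542154/69951 - 23380 = 24931087774/69951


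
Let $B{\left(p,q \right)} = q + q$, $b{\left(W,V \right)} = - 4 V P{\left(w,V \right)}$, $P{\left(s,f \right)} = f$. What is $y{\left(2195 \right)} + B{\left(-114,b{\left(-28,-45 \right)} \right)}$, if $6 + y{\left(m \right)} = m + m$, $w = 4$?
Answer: $-11816$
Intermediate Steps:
$b{\left(W,V \right)} = - 4 V^{2}$ ($b{\left(W,V \right)} = - 4 V V = - 4 V^{2}$)
$B{\left(p,q \right)} = 2 q$
$y{\left(m \right)} = -6 + 2 m$ ($y{\left(m \right)} = -6 + \left(m + m\right) = -6 + 2 m$)
$y{\left(2195 \right)} + B{\left(-114,b{\left(-28,-45 \right)} \right)} = \left(-6 + 2 \cdot 2195\right) + 2 \left(- 4 \left(-45\right)^{2}\right) = \left(-6 + 4390\right) + 2 \left(\left(-4\right) 2025\right) = 4384 + 2 \left(-8100\right) = 4384 - 16200 = -11816$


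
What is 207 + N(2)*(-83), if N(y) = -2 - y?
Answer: 539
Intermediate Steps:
207 + N(2)*(-83) = 207 + (-2 - 1*2)*(-83) = 207 + (-2 - 2)*(-83) = 207 - 4*(-83) = 207 + 332 = 539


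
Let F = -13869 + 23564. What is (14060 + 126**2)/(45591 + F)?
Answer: 14968/27643 ≈ 0.54148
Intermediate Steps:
F = 9695
(14060 + 126**2)/(45591 + F) = (14060 + 126**2)/(45591 + 9695) = (14060 + 15876)/55286 = 29936*(1/55286) = 14968/27643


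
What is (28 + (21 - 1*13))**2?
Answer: 1296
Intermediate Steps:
(28 + (21 - 1*13))**2 = (28 + (21 - 13))**2 = (28 + 8)**2 = 36**2 = 1296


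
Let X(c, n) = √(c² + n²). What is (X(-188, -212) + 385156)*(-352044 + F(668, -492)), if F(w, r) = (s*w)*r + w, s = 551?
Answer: -69883025089792 - 725763328*√5018 ≈ -6.9934e+13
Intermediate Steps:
F(w, r) = w + 551*r*w (F(w, r) = (551*w)*r + w = 551*r*w + w = w + 551*r*w)
(X(-188, -212) + 385156)*(-352044 + F(668, -492)) = (√((-188)² + (-212)²) + 385156)*(-352044 + 668*(1 + 551*(-492))) = (√(35344 + 44944) + 385156)*(-352044 + 668*(1 - 271092)) = (√80288 + 385156)*(-352044 + 668*(-271091)) = (4*√5018 + 385156)*(-352044 - 181088788) = (385156 + 4*√5018)*(-181440832) = -69883025089792 - 725763328*√5018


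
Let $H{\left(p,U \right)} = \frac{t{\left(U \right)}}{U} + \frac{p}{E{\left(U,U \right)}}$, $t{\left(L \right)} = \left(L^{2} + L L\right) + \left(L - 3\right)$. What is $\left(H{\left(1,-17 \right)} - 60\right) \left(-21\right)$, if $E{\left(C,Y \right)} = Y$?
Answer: $\frac{33159}{17} \approx 1950.5$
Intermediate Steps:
$t{\left(L \right)} = -3 + L + 2 L^{2}$ ($t{\left(L \right)} = \left(L^{2} + L^{2}\right) + \left(L - 3\right) = 2 L^{2} + \left(-3 + L\right) = -3 + L + 2 L^{2}$)
$H{\left(p,U \right)} = \frac{p}{U} + \frac{-3 + U + 2 U^{2}}{U}$ ($H{\left(p,U \right)} = \frac{-3 + U + 2 U^{2}}{U} + \frac{p}{U} = \frac{p}{U} + \frac{-3 + U + 2 U^{2}}{U}$)
$\left(H{\left(1,-17 \right)} - 60\right) \left(-21\right) = \left(\frac{-3 - 17 + 1 + 2 \left(-17\right)^{2}}{-17} - 60\right) \left(-21\right) = \left(- \frac{-3 - 17 + 1 + 2 \cdot 289}{17} - 60\right) \left(-21\right) = \left(- \frac{-3 - 17 + 1 + 578}{17} - 60\right) \left(-21\right) = \left(\left(- \frac{1}{17}\right) 559 - 60\right) \left(-21\right) = \left(- \frac{559}{17} - 60\right) \left(-21\right) = \left(- \frac{1579}{17}\right) \left(-21\right) = \frac{33159}{17}$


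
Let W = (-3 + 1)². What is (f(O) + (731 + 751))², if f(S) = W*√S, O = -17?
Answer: 2196052 + 11856*I*√17 ≈ 2.1961e+6 + 48884.0*I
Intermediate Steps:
W = 4 (W = (-2)² = 4)
f(S) = 4*√S
(f(O) + (731 + 751))² = (4*√(-17) + (731 + 751))² = (4*(I*√17) + 1482)² = (4*I*√17 + 1482)² = (1482 + 4*I*√17)²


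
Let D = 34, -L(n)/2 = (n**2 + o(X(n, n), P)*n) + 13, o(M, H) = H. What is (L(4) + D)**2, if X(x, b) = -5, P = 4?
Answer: 3136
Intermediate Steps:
L(n) = -26 - 8*n - 2*n**2 (L(n) = -2*((n**2 + 4*n) + 13) = -2*(13 + n**2 + 4*n) = -26 - 8*n - 2*n**2)
(L(4) + D)**2 = ((-26 - 8*4 - 2*4**2) + 34)**2 = ((-26 - 32 - 2*16) + 34)**2 = ((-26 - 32 - 32) + 34)**2 = (-90 + 34)**2 = (-56)**2 = 3136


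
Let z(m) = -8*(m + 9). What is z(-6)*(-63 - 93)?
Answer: 3744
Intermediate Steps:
z(m) = -72 - 8*m (z(m) = -8*(9 + m) = -72 - 8*m)
z(-6)*(-63 - 93) = (-72 - 8*(-6))*(-63 - 93) = (-72 + 48)*(-156) = -24*(-156) = 3744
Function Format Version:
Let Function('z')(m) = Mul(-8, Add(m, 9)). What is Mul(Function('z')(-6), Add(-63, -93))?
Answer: 3744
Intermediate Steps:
Function('z')(m) = Add(-72, Mul(-8, m)) (Function('z')(m) = Mul(-8, Add(9, m)) = Add(-72, Mul(-8, m)))
Mul(Function('z')(-6), Add(-63, -93)) = Mul(Add(-72, Mul(-8, -6)), Add(-63, -93)) = Mul(Add(-72, 48), -156) = Mul(-24, -156) = 3744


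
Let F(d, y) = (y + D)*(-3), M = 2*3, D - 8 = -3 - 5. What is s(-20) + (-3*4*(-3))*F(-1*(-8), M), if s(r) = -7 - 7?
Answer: -662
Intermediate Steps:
s(r) = -14
D = 0 (D = 8 + (-3 - 5) = 8 - 8 = 0)
M = 6
F(d, y) = -3*y (F(d, y) = (y + 0)*(-3) = y*(-3) = -3*y)
s(-20) + (-3*4*(-3))*F(-1*(-8), M) = -14 + (-3*4*(-3))*(-3*6) = -14 - 12*(-3)*(-18) = -14 + 36*(-18) = -14 - 648 = -662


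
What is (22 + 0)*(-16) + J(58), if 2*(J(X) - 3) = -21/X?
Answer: -40505/116 ≈ -349.18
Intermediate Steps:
J(X) = 3 - 21/(2*X) (J(X) = 3 + (-21/X)/2 = 3 - 21/(2*X))
(22 + 0)*(-16) + J(58) = (22 + 0)*(-16) + (3 - 21/2/58) = 22*(-16) + (3 - 21/2*1/58) = -352 + (3 - 21/116) = -352 + 327/116 = -40505/116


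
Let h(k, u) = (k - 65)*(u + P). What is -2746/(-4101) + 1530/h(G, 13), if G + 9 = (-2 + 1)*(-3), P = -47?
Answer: 379511/291171 ≈ 1.3034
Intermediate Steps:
G = -6 (G = -9 + (-2 + 1)*(-3) = -9 - 1*(-3) = -9 + 3 = -6)
h(k, u) = (-65 + k)*(-47 + u) (h(k, u) = (k - 65)*(u - 47) = (-65 + k)*(-47 + u))
-2746/(-4101) + 1530/h(G, 13) = -2746/(-4101) + 1530/(3055 - 65*13 - 47*(-6) - 6*13) = -2746*(-1/4101) + 1530/(3055 - 845 + 282 - 78) = 2746/4101 + 1530/2414 = 2746/4101 + 1530*(1/2414) = 2746/4101 + 45/71 = 379511/291171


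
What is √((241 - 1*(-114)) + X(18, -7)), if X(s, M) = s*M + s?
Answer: √247 ≈ 15.716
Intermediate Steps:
X(s, M) = s + M*s (X(s, M) = M*s + s = s + M*s)
√((241 - 1*(-114)) + X(18, -7)) = √((241 - 1*(-114)) + 18*(1 - 7)) = √((241 + 114) + 18*(-6)) = √(355 - 108) = √247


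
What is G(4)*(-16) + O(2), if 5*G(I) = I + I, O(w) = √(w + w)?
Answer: -118/5 ≈ -23.600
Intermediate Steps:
O(w) = √2*√w (O(w) = √(2*w) = √2*√w)
G(I) = 2*I/5 (G(I) = (I + I)/5 = (2*I)/5 = 2*I/5)
G(4)*(-16) + O(2) = ((⅖)*4)*(-16) + √2*√2 = (8/5)*(-16) + 2 = -128/5 + 2 = -118/5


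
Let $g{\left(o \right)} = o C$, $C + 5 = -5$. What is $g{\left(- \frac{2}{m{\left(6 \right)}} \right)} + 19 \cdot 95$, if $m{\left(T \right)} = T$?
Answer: $\frac{5425}{3} \approx 1808.3$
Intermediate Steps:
$C = -10$ ($C = -5 - 5 = -10$)
$g{\left(o \right)} = - 10 o$ ($g{\left(o \right)} = o \left(-10\right) = - 10 o$)
$g{\left(- \frac{2}{m{\left(6 \right)}} \right)} + 19 \cdot 95 = - 10 \left(- \frac{2}{6}\right) + 19 \cdot 95 = - 10 \left(\left(-2\right) \frac{1}{6}\right) + 1805 = \left(-10\right) \left(- \frac{1}{3}\right) + 1805 = \frac{10}{3} + 1805 = \frac{5425}{3}$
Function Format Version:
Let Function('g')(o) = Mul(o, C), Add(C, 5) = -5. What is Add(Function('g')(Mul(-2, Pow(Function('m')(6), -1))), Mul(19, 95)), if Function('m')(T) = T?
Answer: Rational(5425, 3) ≈ 1808.3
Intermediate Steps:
C = -10 (C = Add(-5, -5) = -10)
Function('g')(o) = Mul(-10, o) (Function('g')(o) = Mul(o, -10) = Mul(-10, o))
Add(Function('g')(Mul(-2, Pow(Function('m')(6), -1))), Mul(19, 95)) = Add(Mul(-10, Mul(-2, Pow(6, -1))), Mul(19, 95)) = Add(Mul(-10, Mul(-2, Rational(1, 6))), 1805) = Add(Mul(-10, Rational(-1, 3)), 1805) = Add(Rational(10, 3), 1805) = Rational(5425, 3)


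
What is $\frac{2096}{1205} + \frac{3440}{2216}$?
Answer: $\frac{1098742}{333785} \approx 3.2918$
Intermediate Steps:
$\frac{2096}{1205} + \frac{3440}{2216} = 2096 \cdot \frac{1}{1205} + 3440 \cdot \frac{1}{2216} = \frac{2096}{1205} + \frac{430}{277} = \frac{1098742}{333785}$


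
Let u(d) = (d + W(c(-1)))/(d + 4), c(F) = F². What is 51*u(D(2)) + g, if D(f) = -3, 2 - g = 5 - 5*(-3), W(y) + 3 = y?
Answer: -273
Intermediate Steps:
W(y) = -3 + y
g = -18 (g = 2 - (5 - 5*(-3)) = 2 - (5 + 15) = 2 - 1*20 = 2 - 20 = -18)
u(d) = (-2 + d)/(4 + d) (u(d) = (d + (-3 + (-1)²))/(d + 4) = (d + (-3 + 1))/(4 + d) = (d - 2)/(4 + d) = (-2 + d)/(4 + d))
51*u(D(2)) + g = 51*((-2 - 3)/(4 - 3)) - 18 = 51*(-5/1) - 18 = 51*(1*(-5)) - 18 = 51*(-5) - 18 = -255 - 18 = -273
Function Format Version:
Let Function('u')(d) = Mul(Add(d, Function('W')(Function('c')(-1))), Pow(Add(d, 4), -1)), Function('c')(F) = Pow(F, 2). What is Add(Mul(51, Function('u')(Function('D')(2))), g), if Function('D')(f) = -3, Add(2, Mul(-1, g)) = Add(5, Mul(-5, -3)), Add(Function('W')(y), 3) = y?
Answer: -273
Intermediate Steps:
Function('W')(y) = Add(-3, y)
g = -18 (g = Add(2, Mul(-1, Add(5, Mul(-5, -3)))) = Add(2, Mul(-1, Add(5, 15))) = Add(2, Mul(-1, 20)) = Add(2, -20) = -18)
Function('u')(d) = Mul(Pow(Add(4, d), -1), Add(-2, d)) (Function('u')(d) = Mul(Add(d, Add(-3, Pow(-1, 2))), Pow(Add(d, 4), -1)) = Mul(Add(d, Add(-3, 1)), Pow(Add(4, d), -1)) = Mul(Add(d, -2), Pow(Add(4, d), -1)) = Mul(Add(-2, d), Pow(Add(4, d), -1)) = Mul(Pow(Add(4, d), -1), Add(-2, d)))
Add(Mul(51, Function('u')(Function('D')(2))), g) = Add(Mul(51, Mul(Pow(Add(4, -3), -1), Add(-2, -3))), -18) = Add(Mul(51, Mul(Pow(1, -1), -5)), -18) = Add(Mul(51, Mul(1, -5)), -18) = Add(Mul(51, -5), -18) = Add(-255, -18) = -273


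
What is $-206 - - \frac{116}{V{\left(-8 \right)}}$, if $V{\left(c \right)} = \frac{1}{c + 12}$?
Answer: $258$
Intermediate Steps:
$V{\left(c \right)} = \frac{1}{12 + c}$
$-206 - - \frac{116}{V{\left(-8 \right)}} = -206 - - \frac{116}{\frac{1}{12 - 8}} = -206 - - \frac{116}{\frac{1}{4}} = -206 - - 116 \frac{1}{\frac{1}{4}} = -206 - \left(-116\right) 4 = -206 - -464 = -206 + 464 = 258$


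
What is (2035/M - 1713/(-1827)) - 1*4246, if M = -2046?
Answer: -160322621/37758 ≈ -4246.1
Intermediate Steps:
(2035/M - 1713/(-1827)) - 1*4246 = (2035/(-2046) - 1713/(-1827)) - 1*4246 = (2035*(-1/2046) - 1713*(-1/1827)) - 4246 = (-185/186 + 571/609) - 4246 = -2153/37758 - 4246 = -160322621/37758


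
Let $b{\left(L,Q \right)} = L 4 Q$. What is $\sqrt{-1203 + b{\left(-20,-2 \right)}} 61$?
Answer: $61 i \sqrt{1043} \approx 1970.0 i$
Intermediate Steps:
$b{\left(L,Q \right)} = 4 L Q$
$\sqrt{-1203 + b{\left(-20,-2 \right)}} 61 = \sqrt{-1203 + 4 \left(-20\right) \left(-2\right)} 61 = \sqrt{-1203 + 160} \cdot 61 = \sqrt{-1043} \cdot 61 = i \sqrt{1043} \cdot 61 = 61 i \sqrt{1043}$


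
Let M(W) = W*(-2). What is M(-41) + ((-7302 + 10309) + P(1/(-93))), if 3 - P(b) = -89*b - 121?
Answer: 298720/93 ≈ 3212.0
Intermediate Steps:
P(b) = 124 + 89*b (P(b) = 3 - (-89*b - 121) = 3 - (-121 - 89*b) = 3 + (121 + 89*b) = 124 + 89*b)
M(W) = -2*W
M(-41) + ((-7302 + 10309) + P(1/(-93))) = -2*(-41) + ((-7302 + 10309) + (124 + 89/(-93))) = 82 + (3007 + (124 + 89*(-1/93))) = 82 + (3007 + (124 - 89/93)) = 82 + (3007 + 11443/93) = 82 + 291094/93 = 298720/93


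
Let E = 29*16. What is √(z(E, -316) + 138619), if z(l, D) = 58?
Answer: √138677 ≈ 372.39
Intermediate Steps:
E = 464
√(z(E, -316) + 138619) = √(58 + 138619) = √138677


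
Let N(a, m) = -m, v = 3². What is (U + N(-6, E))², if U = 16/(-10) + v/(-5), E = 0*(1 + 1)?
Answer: 289/25 ≈ 11.560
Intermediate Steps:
E = 0 (E = 0*2 = 0)
v = 9
U = -17/5 (U = 16/(-10) + 9/(-5) = 16*(-⅒) + 9*(-⅕) = -8/5 - 9/5 = -17/5 ≈ -3.4000)
(U + N(-6, E))² = (-17/5 - 1*0)² = (-17/5 + 0)² = (-17/5)² = 289/25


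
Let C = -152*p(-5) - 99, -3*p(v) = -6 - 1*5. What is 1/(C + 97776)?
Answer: 3/291359 ≈ 1.0297e-5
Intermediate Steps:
p(v) = 11/3 (p(v) = -(-6 - 1*5)/3 = -(-6 - 5)/3 = -⅓*(-11) = 11/3)
C = -1969/3 (C = -152*11/3 - 99 = -1672/3 - 99 = -1969/3 ≈ -656.33)
1/(C + 97776) = 1/(-1969/3 + 97776) = 1/(291359/3) = 3/291359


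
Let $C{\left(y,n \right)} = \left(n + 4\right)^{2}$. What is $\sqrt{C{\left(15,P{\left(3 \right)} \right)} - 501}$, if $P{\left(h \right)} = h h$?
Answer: $2 i \sqrt{83} \approx 18.221 i$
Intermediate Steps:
$P{\left(h \right)} = h^{2}$
$C{\left(y,n \right)} = \left(4 + n\right)^{2}$
$\sqrt{C{\left(15,P{\left(3 \right)} \right)} - 501} = \sqrt{\left(4 + 3^{2}\right)^{2} - 501} = \sqrt{\left(4 + 9\right)^{2} - 501} = \sqrt{13^{2} - 501} = \sqrt{169 - 501} = \sqrt{-332} = 2 i \sqrt{83}$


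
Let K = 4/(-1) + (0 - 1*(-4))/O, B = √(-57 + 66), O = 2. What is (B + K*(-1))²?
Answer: 25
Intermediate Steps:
B = 3 (B = √9 = 3)
K = -2 (K = 4/(-1) + (0 - 1*(-4))/2 = 4*(-1) + (0 + 4)*(½) = -4 + 4*(½) = -4 + 2 = -2)
(B + K*(-1))² = (3 - 2*(-1))² = (3 + 2)² = 5² = 25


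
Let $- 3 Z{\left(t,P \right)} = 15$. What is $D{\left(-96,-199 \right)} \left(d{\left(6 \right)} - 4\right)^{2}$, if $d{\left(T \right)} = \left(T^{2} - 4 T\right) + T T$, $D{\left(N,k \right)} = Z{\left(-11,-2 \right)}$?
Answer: $-9680$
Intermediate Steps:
$Z{\left(t,P \right)} = -5$ ($Z{\left(t,P \right)} = \left(- \frac{1}{3}\right) 15 = -5$)
$D{\left(N,k \right)} = -5$
$d{\left(T \right)} = - 4 T + 2 T^{2}$ ($d{\left(T \right)} = \left(T^{2} - 4 T\right) + T^{2} = - 4 T + 2 T^{2}$)
$D{\left(-96,-199 \right)} \left(d{\left(6 \right)} - 4\right)^{2} = - 5 \left(2 \cdot 6 \left(-2 + 6\right) - 4\right)^{2} = - 5 \left(2 \cdot 6 \cdot 4 - 4\right)^{2} = - 5 \left(48 - 4\right)^{2} = - 5 \cdot 44^{2} = \left(-5\right) 1936 = -9680$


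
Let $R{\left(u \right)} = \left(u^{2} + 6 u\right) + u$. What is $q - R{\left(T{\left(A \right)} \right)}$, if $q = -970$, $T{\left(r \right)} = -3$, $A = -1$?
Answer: $-958$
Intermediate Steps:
$R{\left(u \right)} = u^{2} + 7 u$
$q - R{\left(T{\left(A \right)} \right)} = -970 - - 3 \left(7 - 3\right) = -970 - \left(-3\right) 4 = -970 - -12 = -970 + 12 = -958$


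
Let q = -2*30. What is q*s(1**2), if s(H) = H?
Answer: -60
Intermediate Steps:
q = -60
q*s(1**2) = -60*1**2 = -60*1 = -60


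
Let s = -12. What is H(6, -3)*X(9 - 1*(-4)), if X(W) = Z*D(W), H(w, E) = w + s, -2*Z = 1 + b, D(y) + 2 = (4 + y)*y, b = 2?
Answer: 1971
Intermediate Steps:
D(y) = -2 + y*(4 + y) (D(y) = -2 + (4 + y)*y = -2 + y*(4 + y))
Z = -3/2 (Z = -(1 + 2)/2 = -½*3 = -3/2 ≈ -1.5000)
H(w, E) = -12 + w (H(w, E) = w - 12 = -12 + w)
X(W) = 3 - 6*W - 3*W²/2 (X(W) = -3*(-2 + W² + 4*W)/2 = 3 - 6*W - 3*W²/2)
H(6, -3)*X(9 - 1*(-4)) = (-12 + 6)*(3 - 6*(9 - 1*(-4)) - 3*(9 - 1*(-4))²/2) = -6*(3 - 6*(9 + 4) - 3*(9 + 4)²/2) = -6*(3 - 6*13 - 3/2*13²) = -6*(3 - 78 - 3/2*169) = -6*(3 - 78 - 507/2) = -6*(-657/2) = 1971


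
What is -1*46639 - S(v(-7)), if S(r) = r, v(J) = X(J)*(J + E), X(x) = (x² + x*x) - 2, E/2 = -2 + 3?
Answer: -46159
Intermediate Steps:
E = 2 (E = 2*(-2 + 3) = 2*1 = 2)
X(x) = -2 + 2*x² (X(x) = (x² + x²) - 2 = 2*x² - 2 = -2 + 2*x²)
v(J) = (-2 + 2*J²)*(2 + J) (v(J) = (-2 + 2*J²)*(J + 2) = (-2 + 2*J²)*(2 + J))
-1*46639 - S(v(-7)) = -1*46639 - 2*(-1 + (-7)²)*(2 - 7) = -46639 - 2*(-1 + 49)*(-5) = -46639 - 2*48*(-5) = -46639 - 1*(-480) = -46639 + 480 = -46159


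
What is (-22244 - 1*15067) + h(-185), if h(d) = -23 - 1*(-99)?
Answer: -37235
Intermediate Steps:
h(d) = 76 (h(d) = -23 + 99 = 76)
(-22244 - 1*15067) + h(-185) = (-22244 - 1*15067) + 76 = (-22244 - 15067) + 76 = -37311 + 76 = -37235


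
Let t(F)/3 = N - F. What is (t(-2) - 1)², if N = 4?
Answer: 289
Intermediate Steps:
t(F) = 12 - 3*F (t(F) = 3*(4 - F) = 12 - 3*F)
(t(-2) - 1)² = ((12 - 3*(-2)) - 1)² = ((12 + 6) - 1)² = (18 - 1)² = 17² = 289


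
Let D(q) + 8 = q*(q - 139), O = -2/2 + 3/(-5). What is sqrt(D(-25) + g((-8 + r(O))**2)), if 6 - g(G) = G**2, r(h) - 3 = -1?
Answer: sqrt(2802) ≈ 52.934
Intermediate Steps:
O = -8/5 (O = -2*1/2 + 3*(-1/5) = -1 - 3/5 = -8/5 ≈ -1.6000)
r(h) = 2 (r(h) = 3 - 1 = 2)
g(G) = 6 - G**2
D(q) = -8 + q*(-139 + q) (D(q) = -8 + q*(q - 139) = -8 + q*(-139 + q))
sqrt(D(-25) + g((-8 + r(O))**2)) = sqrt((-8 + (-25)**2 - 139*(-25)) + (6 - ((-8 + 2)**2)**2)) = sqrt((-8 + 625 + 3475) + (6 - ((-6)**2)**2)) = sqrt(4092 + (6 - 1*36**2)) = sqrt(4092 + (6 - 1*1296)) = sqrt(4092 + (6 - 1296)) = sqrt(4092 - 1290) = sqrt(2802)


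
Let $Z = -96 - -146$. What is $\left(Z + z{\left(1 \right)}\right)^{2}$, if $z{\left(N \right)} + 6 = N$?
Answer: $2025$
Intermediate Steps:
$z{\left(N \right)} = -6 + N$
$Z = 50$ ($Z = -96 + 146 = 50$)
$\left(Z + z{\left(1 \right)}\right)^{2} = \left(50 + \left(-6 + 1\right)\right)^{2} = \left(50 - 5\right)^{2} = 45^{2} = 2025$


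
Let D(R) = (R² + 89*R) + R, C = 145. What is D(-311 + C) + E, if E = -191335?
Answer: -178719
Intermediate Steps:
D(R) = R² + 90*R
D(-311 + C) + E = (-311 + 145)*(90 + (-311 + 145)) - 191335 = -166*(90 - 166) - 191335 = -166*(-76) - 191335 = 12616 - 191335 = -178719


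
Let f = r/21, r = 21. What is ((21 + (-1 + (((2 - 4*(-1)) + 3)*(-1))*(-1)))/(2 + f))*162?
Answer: 1566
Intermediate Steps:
f = 1 (f = 21/21 = 21*(1/21) = 1)
((21 + (-1 + (((2 - 4*(-1)) + 3)*(-1))*(-1)))/(2 + f))*162 = ((21 + (-1 + (((2 - 4*(-1)) + 3)*(-1))*(-1)))/(2 + 1))*162 = ((21 + (-1 + (((2 + 4) + 3)*(-1))*(-1)))/3)*162 = ((21 + (-1 + ((6 + 3)*(-1))*(-1)))*(⅓))*162 = ((21 + (-1 + (9*(-1))*(-1)))*(⅓))*162 = ((21 + (-1 - 9*(-1)))*(⅓))*162 = ((21 + (-1 + 9))*(⅓))*162 = ((21 + 8)*(⅓))*162 = (29*(⅓))*162 = (29/3)*162 = 1566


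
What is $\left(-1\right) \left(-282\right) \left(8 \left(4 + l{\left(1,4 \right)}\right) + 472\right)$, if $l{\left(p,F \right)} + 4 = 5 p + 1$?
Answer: $146640$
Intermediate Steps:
$l{\left(p,F \right)} = -3 + 5 p$ ($l{\left(p,F \right)} = -4 + \left(5 p + 1\right) = -4 + \left(1 + 5 p\right) = -3 + 5 p$)
$\left(-1\right) \left(-282\right) \left(8 \left(4 + l{\left(1,4 \right)}\right) + 472\right) = \left(-1\right) \left(-282\right) \left(8 \left(4 + \left(-3 + 5 \cdot 1\right)\right) + 472\right) = 282 \left(8 \left(4 + \left(-3 + 5\right)\right) + 472\right) = 282 \left(8 \left(4 + 2\right) + 472\right) = 282 \left(8 \cdot 6 + 472\right) = 282 \left(48 + 472\right) = 282 \cdot 520 = 146640$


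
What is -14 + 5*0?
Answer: -14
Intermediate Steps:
-14 + 5*0 = -14 + 0 = -14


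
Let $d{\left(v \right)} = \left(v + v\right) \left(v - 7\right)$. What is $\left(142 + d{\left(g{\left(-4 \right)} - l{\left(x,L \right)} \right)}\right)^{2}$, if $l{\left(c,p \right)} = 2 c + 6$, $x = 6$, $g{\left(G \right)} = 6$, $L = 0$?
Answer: $357604$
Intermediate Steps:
$l{\left(c,p \right)} = 6 + 2 c$
$d{\left(v \right)} = 2 v \left(-7 + v\right)$
$\left(142 + d{\left(g{\left(-4 \right)} - l{\left(x,L \right)} \right)}\right)^{2} = \left(142 + 2 \left(6 - \left(6 + 2 \cdot 6\right)\right) \left(-7 + \left(6 - \left(6 + 2 \cdot 6\right)\right)\right)\right)^{2} = \left(142 + 2 \left(6 - \left(6 + 12\right)\right) \left(-7 + \left(6 - \left(6 + 12\right)\right)\right)\right)^{2} = \left(142 + 2 \left(6 - 18\right) \left(-7 + \left(6 - 18\right)\right)\right)^{2} = \left(142 + 2 \left(-12\right) \left(-7 - 12\right)\right)^{2} = \left(142 + 2 \left(-12\right) \left(-19\right)\right)^{2} = \left(142 + 456\right)^{2} = 598^{2} = 357604$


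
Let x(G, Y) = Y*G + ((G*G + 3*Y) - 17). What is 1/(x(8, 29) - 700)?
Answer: -1/334 ≈ -0.0029940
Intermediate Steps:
x(G, Y) = -17 + G² + 3*Y + G*Y (x(G, Y) = G*Y + ((G² + 3*Y) - 17) = G*Y + (-17 + G² + 3*Y) = -17 + G² + 3*Y + G*Y)
1/(x(8, 29) - 700) = 1/((-17 + 8² + 3*29 + 8*29) - 700) = 1/((-17 + 64 + 87 + 232) - 700) = 1/(366 - 700) = 1/(-334) = -1/334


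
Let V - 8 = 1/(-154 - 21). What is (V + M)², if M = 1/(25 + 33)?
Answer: 6612454489/103022500 ≈ 64.185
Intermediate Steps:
V = 1399/175 (V = 8 + 1/(-154 - 21) = 8 + 1/(-175) = 8 - 1/175 = 1399/175 ≈ 7.9943)
M = 1/58 ≈ 0.017241
(V + M)² = (1399/175 + 1/58)² = (81317/10150)² = 6612454489/103022500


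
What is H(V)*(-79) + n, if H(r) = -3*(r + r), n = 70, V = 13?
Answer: 6232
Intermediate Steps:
H(r) = -6*r
H(V)*(-79) + n = -6*13*(-79) + 70 = -78*(-79) + 70 = 6162 + 70 = 6232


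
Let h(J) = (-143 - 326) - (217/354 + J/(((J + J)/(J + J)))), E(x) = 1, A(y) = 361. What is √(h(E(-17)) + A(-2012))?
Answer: I*√13736262/354 ≈ 10.47*I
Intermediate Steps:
h(J) = -166243/354 - J (h(J) = -469 - (217*(1/354) + J/(((2*J)/((2*J))))) = -469 - (217/354 + J/(((2*J)*(1/(2*J))))) = -469 - (217/354 + J/1) = -469 - (217/354 + J*1) = -469 - (217/354 + J) = -469 + (-217/354 - J) = -166243/354 - J)
√(h(E(-17)) + A(-2012)) = √((-166243/354 - 1*1) + 361) = √((-166243/354 - 1) + 361) = √(-166597/354 + 361) = √(-38803/354) = I*√13736262/354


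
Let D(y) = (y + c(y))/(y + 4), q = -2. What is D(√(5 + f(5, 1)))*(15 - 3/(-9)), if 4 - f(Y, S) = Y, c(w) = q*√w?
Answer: 46/9 - 46*√2/9 ≈ -2.1171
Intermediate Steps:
c(w) = -2*√w
f(Y, S) = 4 - Y
D(y) = (y - 2*√y)/(4 + y) (D(y) = (y - 2*√y)/(y + 4) = (y - 2*√y)/(4 + y))
D(√(5 + f(5, 1)))*(15 - 3/(-9)) = ((√(5 + (4 - 1*5)) - 2*(5 + (4 - 1*5))^(¼))/(4 + √(5 + (4 - 1*5))))*(15 - 3/(-9)) = ((√(5 + (4 - 5)) - 2*(5 + (4 - 5))^(¼))/(4 + √(5 + (4 - 5))))*(15 - 3*(-⅑)) = ((√(5 - 1) - 2*(5 - 1)^(¼))/(4 + √(5 - 1)))*(15 + ⅓) = ((√4 - 2*√2)/(4 + √4))*(46/3) = ((2 - 2*√2)/(4 + 2))*(46/3) = ((2 - 2*√2)/6)*(46/3) = (⅓ - √2/3)*(46/3) = 46/9 - 46*√2/9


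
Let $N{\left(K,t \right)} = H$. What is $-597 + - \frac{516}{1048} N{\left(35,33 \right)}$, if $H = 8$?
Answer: $- \frac{78723}{131} \approx -600.94$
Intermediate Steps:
$N{\left(K,t \right)} = 8$
$-597 + - \frac{516}{1048} N{\left(35,33 \right)} = -597 + - \frac{516}{1048} \cdot 8 = -597 + \left(-516\right) \frac{1}{1048} \cdot 8 = -597 - \frac{516}{131} = - \frac{78723}{131}$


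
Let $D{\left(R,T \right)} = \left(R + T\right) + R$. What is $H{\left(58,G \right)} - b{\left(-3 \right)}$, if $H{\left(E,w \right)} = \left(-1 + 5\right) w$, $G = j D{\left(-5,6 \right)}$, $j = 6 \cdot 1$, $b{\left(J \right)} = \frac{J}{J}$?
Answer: $-97$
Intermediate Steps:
$D{\left(R,T \right)} = T + 2 R$
$b{\left(J \right)} = 1$
$j = 6$
$G = -24$ ($G = 6 \left(6 + 2 \left(-5\right)\right) = 6 \left(6 - 10\right) = 6 \left(-4\right) = -24$)
$H{\left(E,w \right)} = 4 w$
$H{\left(58,G \right)} - b{\left(-3 \right)} = 4 \left(-24\right) - 1 = -96 - 1 = -97$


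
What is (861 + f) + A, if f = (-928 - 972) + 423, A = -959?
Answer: -1575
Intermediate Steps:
f = -1477 (f = -1900 + 423 = -1477)
(861 + f) + A = (861 - 1477) - 959 = -616 - 959 = -1575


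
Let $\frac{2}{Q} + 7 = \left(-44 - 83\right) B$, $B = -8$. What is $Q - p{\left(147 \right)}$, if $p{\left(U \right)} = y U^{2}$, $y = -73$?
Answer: $\frac{1591654115}{1009} \approx 1.5775 \cdot 10^{6}$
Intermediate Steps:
$p{\left(U \right)} = - 73 U^{2}$
$Q = \frac{2}{1009}$ ($Q = \frac{2}{-7 + \left(-44 - 83\right) \left(-8\right)} = \frac{2}{-7 - -1016} = \frac{2}{-7 + 1016} = \frac{2}{1009} \approx 0.0019822$)
$Q - p{\left(147 \right)} = \frac{2}{1009} - - 73 \cdot 147^{2} = \frac{2}{1009} - \left(-73\right) 21609 = \frac{2}{1009} - -1577457 = \frac{2}{1009} + 1577457 = \frac{1591654115}{1009}$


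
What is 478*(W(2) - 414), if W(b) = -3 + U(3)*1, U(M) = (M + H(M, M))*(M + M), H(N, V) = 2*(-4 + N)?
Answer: -196458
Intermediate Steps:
H(N, V) = -8 + 2*N
U(M) = 2*M*(-8 + 3*M) (U(M) = (M + (-8 + 2*M))*(M + M) = (-8 + 3*M)*(2*M) = 2*M*(-8 + 3*M))
W(b) = 3 (W(b) = -3 + (2*3*(-8 + 3*3))*1 = -3 + (2*3*(-8 + 9))*1 = -3 + (2*3*1)*1 = -3 + 6*1 = -3 + 6 = 3)
478*(W(2) - 414) = 478*(3 - 414) = 478*(-411) = -196458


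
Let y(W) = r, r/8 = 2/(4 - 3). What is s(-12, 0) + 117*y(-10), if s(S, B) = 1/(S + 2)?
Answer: 18719/10 ≈ 1871.9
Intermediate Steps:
s(S, B) = 1/(2 + S)
r = 16 (r = 8*(2/(4 - 3)) = 8*(2/1) = 8*(2*1) = 8*2 = 16)
y(W) = 16
s(-12, 0) + 117*y(-10) = 1/(2 - 12) + 117*16 = 1/(-10) + 1872 = -⅒ + 1872 = 18719/10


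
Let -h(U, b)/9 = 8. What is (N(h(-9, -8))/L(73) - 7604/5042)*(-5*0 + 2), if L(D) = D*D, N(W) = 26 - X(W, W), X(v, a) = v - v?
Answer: -40390624/13434409 ≈ -3.0065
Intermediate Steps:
h(U, b) = -72 (h(U, b) = -9*8 = -72)
X(v, a) = 0
N(W) = 26 (N(W) = 26 - 1*0 = 26 + 0 = 26)
L(D) = D**2
(N(h(-9, -8))/L(73) - 7604/5042)*(-5*0 + 2) = (26/(73**2) - 7604/5042)*(-5*0 + 2) = (26/5329 - 7604*1/5042)*(0 + 2) = (26*(1/5329) - 3802/2521)*2 = (26/5329 - 3802/2521)*2 = -20195312/13434409*2 = -40390624/13434409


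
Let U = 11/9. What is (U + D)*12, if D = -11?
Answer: -352/3 ≈ -117.33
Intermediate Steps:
U = 11/9 (U = 11*(⅑) = 11/9 ≈ 1.2222)
(U + D)*12 = (11/9 - 11)*12 = -88/9*12 = -352/3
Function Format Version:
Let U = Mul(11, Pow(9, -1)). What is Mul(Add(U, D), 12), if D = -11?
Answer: Rational(-352, 3) ≈ -117.33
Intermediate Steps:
U = Rational(11, 9) (U = Mul(11, Rational(1, 9)) = Rational(11, 9) ≈ 1.2222)
Mul(Add(U, D), 12) = Mul(Add(Rational(11, 9), -11), 12) = Mul(Rational(-88, 9), 12) = Rational(-352, 3)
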